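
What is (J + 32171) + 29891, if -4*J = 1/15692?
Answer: 3895507615/62768 ≈ 62062.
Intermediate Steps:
J = -1/62768 (J = -1/4/15692 = -1/4*1/15692 = -1/62768 ≈ -1.5932e-5)
(J + 32171) + 29891 = (-1/62768 + 32171) + 29891 = 2019309327/62768 + 29891 = 3895507615/62768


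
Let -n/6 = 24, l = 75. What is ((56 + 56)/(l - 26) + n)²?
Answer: 984064/49 ≈ 20083.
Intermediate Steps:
n = -144 (n = -6*24 = -144)
((56 + 56)/(l - 26) + n)² = ((56 + 56)/(75 - 26) - 144)² = (112/49 - 144)² = (112*(1/49) - 144)² = (16/7 - 144)² = (-992/7)² = 984064/49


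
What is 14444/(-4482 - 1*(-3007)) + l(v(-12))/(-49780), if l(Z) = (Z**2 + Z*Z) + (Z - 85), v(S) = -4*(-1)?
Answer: -143790009/14685100 ≈ -9.7916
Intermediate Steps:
v(S) = 4
l(Z) = -85 + Z + 2*Z**2 (l(Z) = (Z**2 + Z**2) + (-85 + Z) = 2*Z**2 + (-85 + Z) = -85 + Z + 2*Z**2)
14444/(-4482 - 1*(-3007)) + l(v(-12))/(-49780) = 14444/(-4482 - 1*(-3007)) + (-85 + 4 + 2*4**2)/(-49780) = 14444/(-4482 + 3007) + (-85 + 4 + 2*16)*(-1/49780) = 14444/(-1475) + (-85 + 4 + 32)*(-1/49780) = 14444*(-1/1475) - 49*(-1/49780) = -14444/1475 + 49/49780 = -143790009/14685100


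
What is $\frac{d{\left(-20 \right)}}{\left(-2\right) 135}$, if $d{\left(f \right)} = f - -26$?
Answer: $- \frac{1}{45} \approx -0.022222$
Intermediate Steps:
$d{\left(f \right)} = 26 + f$ ($d{\left(f \right)} = f + 26 = 26 + f$)
$\frac{d{\left(-20 \right)}}{\left(-2\right) 135} = \frac{26 - 20}{\left(-2\right) 135} = \frac{6}{-270} = 6 \left(- \frac{1}{270}\right) = - \frac{1}{45}$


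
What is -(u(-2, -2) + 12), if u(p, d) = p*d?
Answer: -16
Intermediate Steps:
u(p, d) = d*p
-(u(-2, -2) + 12) = -(-2*(-2) + 12) = -(4 + 12) = -1*16 = -16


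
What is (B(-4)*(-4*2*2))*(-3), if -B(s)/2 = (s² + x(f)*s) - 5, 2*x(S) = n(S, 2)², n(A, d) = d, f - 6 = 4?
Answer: -288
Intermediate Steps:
f = 10 (f = 6 + 4 = 10)
x(S) = 2 (x(S) = (½)*2² = (½)*4 = 2)
B(s) = 10 - 4*s - 2*s² (B(s) = -2*((s² + 2*s) - 5) = -2*(-5 + s² + 2*s) = 10 - 4*s - 2*s²)
(B(-4)*(-4*2*2))*(-3) = ((10 - 4*(-4) - 2*(-4)²)*(-4*2*2))*(-3) = ((10 + 16 - 2*16)*(-8*2))*(-3) = ((10 + 16 - 32)*(-16))*(-3) = -6*(-16)*(-3) = 96*(-3) = -288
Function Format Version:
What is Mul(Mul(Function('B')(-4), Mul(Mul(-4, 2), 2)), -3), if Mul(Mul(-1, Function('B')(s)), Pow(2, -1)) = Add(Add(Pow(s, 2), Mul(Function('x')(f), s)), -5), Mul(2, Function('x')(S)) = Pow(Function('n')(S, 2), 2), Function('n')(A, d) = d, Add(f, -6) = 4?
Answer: -288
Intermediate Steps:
f = 10 (f = Add(6, 4) = 10)
Function('x')(S) = 2 (Function('x')(S) = Mul(Rational(1, 2), Pow(2, 2)) = Mul(Rational(1, 2), 4) = 2)
Function('B')(s) = Add(10, Mul(-4, s), Mul(-2, Pow(s, 2))) (Function('B')(s) = Mul(-2, Add(Add(Pow(s, 2), Mul(2, s)), -5)) = Mul(-2, Add(-5, Pow(s, 2), Mul(2, s))) = Add(10, Mul(-4, s), Mul(-2, Pow(s, 2))))
Mul(Mul(Function('B')(-4), Mul(Mul(-4, 2), 2)), -3) = Mul(Mul(Add(10, Mul(-4, -4), Mul(-2, Pow(-4, 2))), Mul(Mul(-4, 2), 2)), -3) = Mul(Mul(Add(10, 16, Mul(-2, 16)), Mul(-8, 2)), -3) = Mul(Mul(Add(10, 16, -32), -16), -3) = Mul(Mul(-6, -16), -3) = Mul(96, -3) = -288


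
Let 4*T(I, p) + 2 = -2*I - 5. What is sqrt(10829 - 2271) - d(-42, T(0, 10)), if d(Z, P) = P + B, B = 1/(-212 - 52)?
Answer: 463/264 + sqrt(8558) ≈ 94.263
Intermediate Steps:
T(I, p) = -7/4 - I/2 (T(I, p) = -1/2 + (-2*I - 5)/4 = -1/2 + (-5 - 2*I)/4 = -1/2 + (-5/4 - I/2) = -7/4 - I/2)
B = -1/264 (B = 1/(-264) = -1/264 ≈ -0.0037879)
d(Z, P) = -1/264 + P (d(Z, P) = P - 1/264 = -1/264 + P)
sqrt(10829 - 2271) - d(-42, T(0, 10)) = sqrt(10829 - 2271) - (-1/264 + (-7/4 - 1/2*0)) = sqrt(8558) - (-1/264 + (-7/4 + 0)) = sqrt(8558) - (-1/264 - 7/4) = sqrt(8558) - 1*(-463/264) = sqrt(8558) + 463/264 = 463/264 + sqrt(8558)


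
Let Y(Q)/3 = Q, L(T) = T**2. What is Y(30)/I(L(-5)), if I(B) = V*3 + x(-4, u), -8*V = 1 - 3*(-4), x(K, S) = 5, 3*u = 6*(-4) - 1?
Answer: 720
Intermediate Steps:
Y(Q) = 3*Q
u = -25/3 (u = (6*(-4) - 1)/3 = (-24 - 1)/3 = (1/3)*(-25) = -25/3 ≈ -8.3333)
V = -13/8 (V = -(1 - 3*(-4))/8 = -(1 + 12)/8 = -1/8*13 = -13/8 ≈ -1.6250)
I(B) = 1/8 (I(B) = -13/8*3 + 5 = -39/8 + 5 = 1/8)
Y(30)/I(L(-5)) = (3*30)/(1/8) = 90*8 = 720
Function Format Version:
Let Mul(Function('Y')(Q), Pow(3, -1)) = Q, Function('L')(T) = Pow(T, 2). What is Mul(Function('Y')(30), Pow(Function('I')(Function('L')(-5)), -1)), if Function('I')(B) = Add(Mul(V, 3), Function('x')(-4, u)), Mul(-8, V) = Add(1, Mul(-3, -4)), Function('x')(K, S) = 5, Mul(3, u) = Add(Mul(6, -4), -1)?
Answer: 720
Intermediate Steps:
Function('Y')(Q) = Mul(3, Q)
u = Rational(-25, 3) (u = Mul(Rational(1, 3), Add(Mul(6, -4), -1)) = Mul(Rational(1, 3), Add(-24, -1)) = Mul(Rational(1, 3), -25) = Rational(-25, 3) ≈ -8.3333)
V = Rational(-13, 8) (V = Mul(Rational(-1, 8), Add(1, Mul(-3, -4))) = Mul(Rational(-1, 8), Add(1, 12)) = Mul(Rational(-1, 8), 13) = Rational(-13, 8) ≈ -1.6250)
Function('I')(B) = Rational(1, 8) (Function('I')(B) = Add(Mul(Rational(-13, 8), 3), 5) = Add(Rational(-39, 8), 5) = Rational(1, 8))
Mul(Function('Y')(30), Pow(Function('I')(Function('L')(-5)), -1)) = Mul(Mul(3, 30), Pow(Rational(1, 8), -1)) = Mul(90, 8) = 720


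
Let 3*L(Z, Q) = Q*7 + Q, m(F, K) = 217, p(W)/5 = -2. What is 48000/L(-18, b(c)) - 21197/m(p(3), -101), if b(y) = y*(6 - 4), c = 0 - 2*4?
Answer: -265322/217 ≈ -1222.7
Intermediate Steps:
p(W) = -10 (p(W) = 5*(-2) = -10)
c = -8 (c = 0 - 8 = -8)
b(y) = 2*y (b(y) = y*2 = 2*y)
L(Z, Q) = 8*Q/3 (L(Z, Q) = (Q*7 + Q)/3 = (7*Q + Q)/3 = (8*Q)/3 = 8*Q/3)
48000/L(-18, b(c)) - 21197/m(p(3), -101) = 48000/((8*(2*(-8))/3)) - 21197/217 = 48000/(((8/3)*(-16))) - 21197*1/217 = 48000/(-128/3) - 21197/217 = 48000*(-3/128) - 21197/217 = -1125 - 21197/217 = -265322/217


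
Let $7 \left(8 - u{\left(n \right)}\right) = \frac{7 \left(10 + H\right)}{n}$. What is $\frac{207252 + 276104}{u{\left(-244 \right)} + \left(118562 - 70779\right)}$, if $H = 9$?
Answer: $\frac{117938864}{11661023} \approx 10.114$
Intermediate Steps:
$u{\left(n \right)} = 8 - \frac{19}{n}$ ($u{\left(n \right)} = 8 - \frac{7 \left(10 + 9\right) \frac{1}{n}}{7} = 8 - \frac{7 \cdot 19 \frac{1}{n}}{7} = 8 - \frac{133 \frac{1}{n}}{7} = 8 - \frac{19}{n}$)
$\frac{207252 + 276104}{u{\left(-244 \right)} + \left(118562 - 70779\right)} = \frac{207252 + 276104}{\left(8 - \frac{19}{-244}\right) + \left(118562 - 70779\right)} = \frac{483356}{\left(8 - - \frac{19}{244}\right) + 47783} = \frac{483356}{\left(8 + \frac{19}{244}\right) + 47783} = \frac{483356}{\frac{1971}{244} + 47783} = \frac{483356}{\frac{11661023}{244}} = 483356 \cdot \frac{244}{11661023} = \frac{117938864}{11661023}$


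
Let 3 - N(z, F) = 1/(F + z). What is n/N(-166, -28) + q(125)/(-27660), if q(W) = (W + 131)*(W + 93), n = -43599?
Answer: -58496628506/4031445 ≈ -14510.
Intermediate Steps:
N(z, F) = 3 - 1/(F + z)
q(W) = (93 + W)*(131 + W) (q(W) = (131 + W)*(93 + W) = (93 + W)*(131 + W))
n/N(-166, -28) + q(125)/(-27660) = -43599*(-28 - 166)/(-1 + 3*(-28) + 3*(-166)) + (12183 + 125² + 224*125)/(-27660) = -43599*(-194/(-1 - 84 - 498)) + (12183 + 15625 + 28000)*(-1/27660) = -43599/((-1/194*(-583))) + 55808*(-1/27660) = -43599/583/194 - 13952/6915 = -43599*194/583 - 13952/6915 = -8458206/583 - 13952/6915 = -58496628506/4031445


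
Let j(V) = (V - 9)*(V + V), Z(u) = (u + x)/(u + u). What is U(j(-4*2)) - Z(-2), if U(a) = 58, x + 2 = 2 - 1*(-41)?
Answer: 271/4 ≈ 67.750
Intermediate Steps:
x = 41 (x = -2 + (2 - 1*(-41)) = -2 + (2 + 41) = -2 + 43 = 41)
Z(u) = (41 + u)/(2*u) (Z(u) = (u + 41)/(u + u) = (41 + u)/((2*u)) = (41 + u)*(1/(2*u)) = (41 + u)/(2*u))
j(V) = 2*V*(-9 + V) (j(V) = (-9 + V)*(2*V) = 2*V*(-9 + V))
U(j(-4*2)) - Z(-2) = 58 - (41 - 2)/(2*(-2)) = 58 - (-1)*39/(2*2) = 58 - 1*(-39/4) = 58 + 39/4 = 271/4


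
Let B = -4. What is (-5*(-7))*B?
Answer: -140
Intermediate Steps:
(-5*(-7))*B = -5*(-7)*(-4) = 35*(-4) = -140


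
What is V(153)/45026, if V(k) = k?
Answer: 153/45026 ≈ 0.0033980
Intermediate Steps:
V(153)/45026 = 153/45026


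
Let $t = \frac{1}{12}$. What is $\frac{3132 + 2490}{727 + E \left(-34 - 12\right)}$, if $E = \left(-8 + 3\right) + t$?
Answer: $\frac{33732}{5719} \approx 5.8982$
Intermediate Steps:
$t = \frac{1}{12} \approx 0.083333$
$E = - \frac{59}{12}$ ($E = \left(-8 + 3\right) + \frac{1}{12} = -5 + \frac{1}{12} = - \frac{59}{12} \approx -4.9167$)
$\frac{3132 + 2490}{727 + E \left(-34 - 12\right)} = \frac{3132 + 2490}{727 - \frac{59 \left(-34 - 12\right)}{12}} = \frac{5622}{727 - - \frac{1357}{6}} = \frac{5622}{727 + \frac{1357}{6}} = \frac{5622}{\frac{5719}{6}} = 5622 \cdot \frac{6}{5719} = \frac{33732}{5719}$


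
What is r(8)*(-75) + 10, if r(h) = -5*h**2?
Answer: 24010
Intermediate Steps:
r(8)*(-75) + 10 = -5*8**2*(-75) + 10 = -5*64*(-75) + 10 = -320*(-75) + 10 = 24000 + 10 = 24010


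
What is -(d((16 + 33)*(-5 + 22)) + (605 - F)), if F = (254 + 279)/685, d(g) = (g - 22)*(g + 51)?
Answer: -491506832/685 ≈ -7.1753e+5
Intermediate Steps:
d(g) = (-22 + g)*(51 + g)
F = 533/685 (F = 533*(1/685) = 533/685 ≈ 0.77810)
-(d((16 + 33)*(-5 + 22)) + (605 - F)) = -((-1122 + ((16 + 33)*(-5 + 22))**2 + 29*((16 + 33)*(-5 + 22))) + (605 - 1*533/685)) = -((-1122 + (49*17)**2 + 29*(49*17)) + (605 - 533/685)) = -((-1122 + 833**2 + 29*833) + 413892/685) = -((-1122 + 693889 + 24157) + 413892/685) = -(716924 + 413892/685) = -1*491506832/685 = -491506832/685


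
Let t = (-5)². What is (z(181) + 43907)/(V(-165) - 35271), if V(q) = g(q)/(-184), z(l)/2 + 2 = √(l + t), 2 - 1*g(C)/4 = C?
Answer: -2019538/1622633 - 92*√206/1622633 ≈ -1.2454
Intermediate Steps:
g(C) = 8 - 4*C
t = 25
z(l) = -4 + 2*√(25 + l) (z(l) = -4 + 2*√(l + 25) = -4 + 2*√(25 + l))
V(q) = -1/23 + q/46 (V(q) = (8 - 4*q)/(-184) = (8 - 4*q)*(-1/184) = -1/23 + q/46)
(z(181) + 43907)/(V(-165) - 35271) = ((-4 + 2*√(25 + 181)) + 43907)/((-1/23 + (1/46)*(-165)) - 35271) = ((-4 + 2*√206) + 43907)/((-1/23 - 165/46) - 35271) = (43903 + 2*√206)/(-167/46 - 35271) = (43903 + 2*√206)/(-1622633/46) = (43903 + 2*√206)*(-46/1622633) = -2019538/1622633 - 92*√206/1622633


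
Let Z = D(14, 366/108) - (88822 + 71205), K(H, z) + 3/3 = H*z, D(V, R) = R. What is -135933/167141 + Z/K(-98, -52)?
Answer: -98780706071/3065700222 ≈ -32.221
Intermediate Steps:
K(H, z) = -1 + H*z
Z = -2880425/18 (Z = 366/108 - (88822 + 71205) = 366*(1/108) - 1*160027 = 61/18 - 160027 = -2880425/18 ≈ -1.6002e+5)
-135933/167141 + Z/K(-98, -52) = -135933/167141 - 2880425/(18*(-1 - 98*(-52))) = -135933*1/167141 - 2880425/(18*(-1 + 5096)) = -135933/167141 - 2880425/18/5095 = -135933/167141 - 2880425/18*1/5095 = -135933/167141 - 576085/18342 = -98780706071/3065700222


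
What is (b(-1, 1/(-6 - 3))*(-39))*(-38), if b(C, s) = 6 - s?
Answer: 27170/3 ≈ 9056.7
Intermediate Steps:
(b(-1, 1/(-6 - 3))*(-39))*(-38) = ((6 - 1/(-6 - 3))*(-39))*(-38) = ((6 - 1/(-9))*(-39))*(-38) = ((6 - 1*(-⅑))*(-39))*(-38) = ((6 + ⅑)*(-39))*(-38) = ((55/9)*(-39))*(-38) = -715/3*(-38) = 27170/3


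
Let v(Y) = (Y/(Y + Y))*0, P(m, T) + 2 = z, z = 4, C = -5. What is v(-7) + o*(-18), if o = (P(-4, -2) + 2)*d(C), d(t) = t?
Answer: 360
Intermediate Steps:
P(m, T) = 2 (P(m, T) = -2 + 4 = 2)
v(Y) = 0 (v(Y) = (Y/((2*Y)))*0 = ((1/(2*Y))*Y)*0 = (½)*0 = 0)
o = -20 (o = (2 + 2)*(-5) = 4*(-5) = -20)
v(-7) + o*(-18) = 0 - 20*(-18) = 0 + 360 = 360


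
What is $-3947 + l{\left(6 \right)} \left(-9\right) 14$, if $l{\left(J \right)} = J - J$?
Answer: $-3947$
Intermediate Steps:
$l{\left(J \right)} = 0$
$-3947 + l{\left(6 \right)} \left(-9\right) 14 = -3947 + 0 \left(-9\right) 14 = -3947 + 0 \cdot 14 = -3947 + 0 = -3947$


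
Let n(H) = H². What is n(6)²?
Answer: 1296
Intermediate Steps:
n(6)² = (6²)² = 36² = 1296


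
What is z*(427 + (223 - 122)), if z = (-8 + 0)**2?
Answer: 33792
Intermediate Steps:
z = 64 (z = (-8)**2 = 64)
z*(427 + (223 - 122)) = 64*(427 + (223 - 122)) = 64*(427 + 101) = 64*528 = 33792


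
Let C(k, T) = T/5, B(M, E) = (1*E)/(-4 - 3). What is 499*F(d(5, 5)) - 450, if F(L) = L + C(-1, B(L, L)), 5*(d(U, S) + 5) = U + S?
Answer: -66648/35 ≈ -1904.2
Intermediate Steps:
B(M, E) = -E/7 (B(M, E) = E/(-7) = E*(-⅐) = -E/7)
C(k, T) = T/5 (C(k, T) = T*(⅕) = T/5)
d(U, S) = -5 + S/5 + U/5 (d(U, S) = -5 + (U + S)/5 = -5 + (S + U)/5 = -5 + (S/5 + U/5) = -5 + S/5 + U/5)
F(L) = 34*L/35 (F(L) = L + (-L/7)/5 = L - L/35 = 34*L/35)
499*F(d(5, 5)) - 450 = 499*(34*(-5 + (⅕)*5 + (⅕)*5)/35) - 450 = 499*(34*(-5 + 1 + 1)/35) - 450 = 499*((34/35)*(-3)) - 450 = 499*(-102/35) - 450 = -50898/35 - 450 = -66648/35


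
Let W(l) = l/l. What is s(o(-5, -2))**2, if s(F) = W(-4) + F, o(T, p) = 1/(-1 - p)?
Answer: 4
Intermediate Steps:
W(l) = 1
o(T, p) = 1/(-1 - p)
s(F) = 1 + F
s(o(-5, -2))**2 = (1 - 1/(1 - 2))**2 = (1 - 1/(-1))**2 = (1 - 1*(-1))**2 = (1 + 1)**2 = 2**2 = 4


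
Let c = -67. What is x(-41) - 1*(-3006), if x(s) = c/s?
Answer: 123313/41 ≈ 3007.6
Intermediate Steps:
x(s) = -67/s
x(-41) - 1*(-3006) = -67/(-41) - 1*(-3006) = -67*(-1/41) + 3006 = 67/41 + 3006 = 123313/41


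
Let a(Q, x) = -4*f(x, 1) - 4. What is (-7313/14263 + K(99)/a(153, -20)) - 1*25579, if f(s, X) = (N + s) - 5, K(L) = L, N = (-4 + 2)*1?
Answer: -37942009323/1483352 ≈ -25579.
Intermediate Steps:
N = -2 (N = -2*1 = -2)
f(s, X) = -7 + s (f(s, X) = (-2 + s) - 5 = -7 + s)
a(Q, x) = 24 - 4*x (a(Q, x) = -4*(-7 + x) - 4 = (28 - 4*x) - 4 = 24 - 4*x)
(-7313/14263 + K(99)/a(153, -20)) - 1*25579 = (-7313/14263 + 99/(24 - 4*(-20))) - 1*25579 = (-7313*1/14263 + 99/(24 + 80)) - 25579 = (-7313/14263 + 99/104) - 25579 = 651485/1483352 - 25579 = -37942009323/1483352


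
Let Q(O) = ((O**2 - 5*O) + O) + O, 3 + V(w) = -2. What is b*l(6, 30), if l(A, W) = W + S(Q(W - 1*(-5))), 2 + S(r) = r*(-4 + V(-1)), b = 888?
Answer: -8926176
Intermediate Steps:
V(w) = -5 (V(w) = -3 - 2 = -5)
Q(O) = O**2 - 3*O (Q(O) = (O**2 - 4*O) + O = O**2 - 3*O)
S(r) = -2 - 9*r (S(r) = -2 + r*(-4 - 5) = -2 + r*(-9) = -2 - 9*r)
l(A, W) = -2 + W - 9*(2 + W)*(5 + W) (l(A, W) = W + (-2 - 9*(W - 1*(-5))*(-3 + (W - 1*(-5)))) = W + (-2 - 9*(W + 5)*(-3 + (W + 5))) = W + (-2 - 9*(5 + W)*(-3 + (5 + W))) = W + (-2 - 9*(5 + W)*(2 + W)) = W + (-2 - 9*(2 + W)*(5 + W)) = -2 + W - 9*(2 + W)*(5 + W))
b*l(6, 30) = 888*(-2 + 30 - 9*(2 + 30)*(5 + 30)) = 888*(-2 + 30 - 9*32*35) = 888*(-2 + 30 - 10080) = 888*(-10052) = -8926176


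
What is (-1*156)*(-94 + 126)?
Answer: -4992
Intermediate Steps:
(-1*156)*(-94 + 126) = -156*32 = -4992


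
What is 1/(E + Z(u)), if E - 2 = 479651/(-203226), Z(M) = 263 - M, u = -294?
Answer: 203226/113123683 ≈ 0.0017965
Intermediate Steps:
E = -73199/203226 (E = 2 + 479651/(-203226) = 2 + 479651*(-1/203226) = 2 - 479651/203226 = -73199/203226 ≈ -0.36019)
1/(E + Z(u)) = 1/(-73199/203226 + (263 - 1*(-294))) = 1/(-73199/203226 + (263 + 294)) = 1/(-73199/203226 + 557) = 1/(113123683/203226) = 203226/113123683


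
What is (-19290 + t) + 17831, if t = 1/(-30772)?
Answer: -44896349/30772 ≈ -1459.0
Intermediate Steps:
t = -1/30772 ≈ -3.2497e-5
(-19290 + t) + 17831 = (-19290 - 1/30772) + 17831 = -593591881/30772 + 17831 = -44896349/30772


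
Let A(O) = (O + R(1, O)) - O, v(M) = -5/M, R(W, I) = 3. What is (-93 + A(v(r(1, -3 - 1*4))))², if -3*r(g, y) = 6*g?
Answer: 8100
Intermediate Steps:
r(g, y) = -2*g
A(O) = 3 (A(O) = (O + 3) - O = (3 + O) - O = 3)
(-93 + A(v(r(1, -3 - 1*4))))² = (-93 + 3)² = (-90)² = 8100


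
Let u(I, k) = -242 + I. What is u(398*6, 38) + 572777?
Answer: 574923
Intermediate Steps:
u(398*6, 38) + 572777 = (-242 + 398*6) + 572777 = (-242 + 2388) + 572777 = 2146 + 572777 = 574923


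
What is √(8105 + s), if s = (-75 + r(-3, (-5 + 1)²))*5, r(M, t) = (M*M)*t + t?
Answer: √8530 ≈ 92.358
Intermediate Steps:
r(M, t) = t + t*M² (r(M, t) = M²*t + t = t*M² + t = t + t*M²)
s = 425 (s = (-75 + (-5 + 1)²*(1 + (-3)²))*5 = (-75 + (-4)²*(1 + 9))*5 = (-75 + 16*10)*5 = (-75 + 160)*5 = 85*5 = 425)
√(8105 + s) = √(8105 + 425) = √8530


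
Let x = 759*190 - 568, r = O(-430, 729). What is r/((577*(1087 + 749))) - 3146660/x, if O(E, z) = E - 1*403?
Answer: -98047151509/4475597436 ≈ -21.907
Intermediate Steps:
O(E, z) = -403 + E (O(E, z) = E - 403 = -403 + E)
r = -833 (r = -403 - 430 = -833)
x = 143642 (x = 144210 - 568 = 143642)
r/((577*(1087 + 749))) - 3146660/x = -833*1/(577*(1087 + 749)) - 3146660/143642 = -833/(577*1836) - 3146660*1/143642 = -833/1059372 - 1573330/71821 = -833*1/1059372 - 1573330/71821 = -49/62316 - 1573330/71821 = -98047151509/4475597436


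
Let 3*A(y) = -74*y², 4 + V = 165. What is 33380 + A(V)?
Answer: -1818014/3 ≈ -6.0601e+5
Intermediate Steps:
V = 161 (V = -4 + 165 = 161)
A(y) = -74*y²/3 (A(y) = (-74*y²)/3 = -74*y²/3)
33380 + A(V) = 33380 - 74/3*161² = 33380 - 74/3*25921 = 33380 - 1918154/3 = -1818014/3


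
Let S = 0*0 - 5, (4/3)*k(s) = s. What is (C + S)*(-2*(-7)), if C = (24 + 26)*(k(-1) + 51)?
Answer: 35105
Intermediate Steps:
k(s) = 3*s/4
C = 5025/2 (C = (24 + 26)*((3/4)*(-1) + 51) = 50*(-3/4 + 51) = 50*(201/4) = 5025/2 ≈ 2512.5)
S = -5 (S = 0 - 5 = -5)
(C + S)*(-2*(-7)) = (5025/2 - 5)*(-2*(-7)) = (5015/2)*14 = 35105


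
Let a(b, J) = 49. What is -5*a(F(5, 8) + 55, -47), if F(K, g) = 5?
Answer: -245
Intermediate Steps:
-5*a(F(5, 8) + 55, -47) = -5*49 = -245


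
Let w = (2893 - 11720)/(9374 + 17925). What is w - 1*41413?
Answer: -1130542314/27299 ≈ -41413.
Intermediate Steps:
w = -8827/27299 ≈ -0.32335
w - 1*41413 = -8827/27299 - 1*41413 = -8827/27299 - 41413 = -1130542314/27299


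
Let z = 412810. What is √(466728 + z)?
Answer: √879538 ≈ 937.84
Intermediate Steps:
√(466728 + z) = √(466728 + 412810) = √879538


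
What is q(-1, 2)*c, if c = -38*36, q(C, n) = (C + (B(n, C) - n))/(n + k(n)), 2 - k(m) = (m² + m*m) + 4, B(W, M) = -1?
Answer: -684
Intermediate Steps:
k(m) = -2 - 2*m² (k(m) = 2 - ((m² + m*m) + 4) = 2 - ((m² + m²) + 4) = 2 - (2*m² + 4) = 2 - (4 + 2*m²) = 2 + (-4 - 2*m²) = -2 - 2*m²)
q(C, n) = (-1 + C - n)/(-2 + n - 2*n²) (q(C, n) = (C + (-1 - n))/(n + (-2 - 2*n²)) = (-1 + C - n)/(-2 + n - 2*n²))
c = -1368
q(-1, 2)*c = ((1 + 2 - 1*(-1))/(2 - 1*2 + 2*2²))*(-1368) = ((1 + 2 + 1)/(2 - 2 + 2*4))*(-1368) = (4/(2 - 2 + 8))*(-1368) = (4/8)*(-1368) = ((⅛)*4)*(-1368) = (½)*(-1368) = -684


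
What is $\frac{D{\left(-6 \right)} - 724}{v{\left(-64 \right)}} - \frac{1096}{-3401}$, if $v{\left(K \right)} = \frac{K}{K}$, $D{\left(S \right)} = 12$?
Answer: $- \frac{2420416}{3401} \approx -711.68$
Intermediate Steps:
$v{\left(K \right)} = 1$
$\frac{D{\left(-6 \right)} - 724}{v{\left(-64 \right)}} - \frac{1096}{-3401} = \frac{12 - 724}{1} - \frac{1096}{-3401} = \left(12 - 724\right) 1 - - \frac{1096}{3401} = \left(-712\right) 1 + \frac{1096}{3401} = -712 + \frac{1096}{3401} = - \frac{2420416}{3401}$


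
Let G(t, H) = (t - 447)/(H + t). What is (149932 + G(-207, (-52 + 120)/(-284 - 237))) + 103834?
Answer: 27385498624/107915 ≈ 2.5377e+5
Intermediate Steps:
G(t, H) = (-447 + t)/(H + t)
(149932 + G(-207, (-52 + 120)/(-284 - 237))) + 103834 = (149932 + (-447 - 207)/((-52 + 120)/(-284 - 237) - 207)) + 103834 = (149932 - 654/(68/(-521) - 207)) + 103834 = (149932 - 654/(68*(-1/521) - 207)) + 103834 = (149932 - 654/(-68/521 - 207)) + 103834 = (149932 - 654/(-107915/521)) + 103834 = (149932 - 521/107915*(-654)) + 103834 = (149932 + 340734/107915) + 103834 = 16180252514/107915 + 103834 = 27385498624/107915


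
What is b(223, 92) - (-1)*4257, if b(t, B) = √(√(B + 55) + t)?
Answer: 4257 + √(223 + 7*√3) ≈ 4272.3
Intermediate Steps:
b(t, B) = √(t + √(55 + B)) (b(t, B) = √(√(55 + B) + t) = √(t + √(55 + B)))
b(223, 92) - (-1)*4257 = √(223 + √(55 + 92)) - (-1)*4257 = √(223 + √147) - 1*(-4257) = √(223 + 7*√3) + 4257 = 4257 + √(223 + 7*√3)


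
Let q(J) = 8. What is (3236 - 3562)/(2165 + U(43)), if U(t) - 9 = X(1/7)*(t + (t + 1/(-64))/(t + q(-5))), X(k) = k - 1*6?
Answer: -2482816/14601443 ≈ -0.17004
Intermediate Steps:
X(k) = -6 + k (X(k) = k - 6 = -6 + k)
U(t) = 9 - 41*t/7 - 41*(-1/64 + t)/(7*(8 + t)) (U(t) = 9 + (-6 + 1/7)*(t + (t + 1/(-64))/(t + 8)) = 9 + (-6 + ⅐)*(t + (t - 1/64)/(8 + t)) = 9 - 41*(t + (-1/64 + t)/(8 + t))/7 = 9 + (-41*t/7 - 41*(-1/64 + t)/(7*(8 + t))) = 9 - 41*t/7 - 41*(-1/64 + t)/(7*(8 + t)))
(3236 - 3562)/(2165 + U(43)) = (3236 - 3562)/(2165 + (32297 - 19584*43 - 2624*43²)/(448*(8 + 43))) = -326/(2165 + (1/448)*(32297 - 842112 - 2624*1849)/51) = -326/(2165 + (1/448)*(1/51)*(32297 - 842112 - 4851776)) = -326/(2165 + (1/448)*(1/51)*(-5661591)) = -326/(2165 - 1887197/7616) = -326/14601443/7616 = -326*7616/14601443 = -2482816/14601443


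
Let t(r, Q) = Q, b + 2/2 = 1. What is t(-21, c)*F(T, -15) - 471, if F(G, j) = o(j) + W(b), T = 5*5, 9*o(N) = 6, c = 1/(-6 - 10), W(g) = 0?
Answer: -11305/24 ≈ -471.04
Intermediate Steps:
b = 0 (b = -1 + 1 = 0)
c = -1/16 (c = 1/(-16) = -1/16 ≈ -0.062500)
o(N) = ⅔ (o(N) = (⅑)*6 = ⅔)
T = 25
F(G, j) = ⅔ (F(G, j) = ⅔ + 0 = ⅔)
t(-21, c)*F(T, -15) - 471 = -1/16*⅔ - 471 = -1/24 - 471 = -11305/24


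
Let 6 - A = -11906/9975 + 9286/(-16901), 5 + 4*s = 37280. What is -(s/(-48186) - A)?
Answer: 9551388556707/1203489788200 ≈ 7.9364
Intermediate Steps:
s = 37275/4 (s = -5/4 + (¼)*37280 = -5/4 + 9320 = 37275/4 ≈ 9318.8)
A = 1305376006/168587475 (A = 6 - (-11906/9975 + 9286/(-16901)) = 6 - (-11906*1/9975 + 9286*(-1/16901)) = 6 - (-11906/9975 - 9286/16901) = 6 - 1*(-293851156/168587475) = 6 + 293851156/168587475 = 1305376006/168587475 ≈ 7.7430)
-(s/(-48186) - A) = -((37275/4)/(-48186) - 1*1305376006/168587475) = -((37275/4)*(-1/48186) - 1305376006/168587475) = -(-12425/64248 - 1305376006/168587475) = -1*(-9551388556707/1203489788200) = 9551388556707/1203489788200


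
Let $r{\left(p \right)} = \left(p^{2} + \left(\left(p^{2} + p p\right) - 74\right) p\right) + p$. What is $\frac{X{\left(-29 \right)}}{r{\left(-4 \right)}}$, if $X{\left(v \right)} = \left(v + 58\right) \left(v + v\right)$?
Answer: $- \frac{841}{90} \approx -9.3445$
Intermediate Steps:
$r{\left(p \right)} = p + p^{2} + p \left(-74 + 2 p^{2}\right)$ ($r{\left(p \right)} = \left(p^{2} + \left(\left(p^{2} + p^{2}\right) - 74\right) p\right) + p = \left(p^{2} + \left(2 p^{2} - 74\right) p\right) + p = \left(p^{2} + \left(-74 + 2 p^{2}\right) p\right) + p = \left(p^{2} + p \left(-74 + 2 p^{2}\right)\right) + p = p + p^{2} + p \left(-74 + 2 p^{2}\right)$)
$X{\left(v \right)} = 2 v \left(58 + v\right)$ ($X{\left(v \right)} = \left(58 + v\right) 2 v = 2 v \left(58 + v\right)$)
$\frac{X{\left(-29 \right)}}{r{\left(-4 \right)}} = \frac{2 \left(-29\right) \left(58 - 29\right)}{\left(-4\right) \left(-73 - 4 + 2 \left(-4\right)^{2}\right)} = \frac{2 \left(-29\right) 29}{\left(-4\right) \left(-73 - 4 + 2 \cdot 16\right)} = - \frac{1682}{\left(-4\right) \left(-73 - 4 + 32\right)} = - \frac{1682}{\left(-4\right) \left(-45\right)} = - \frac{1682}{180} = \left(-1682\right) \frac{1}{180} = - \frac{841}{90}$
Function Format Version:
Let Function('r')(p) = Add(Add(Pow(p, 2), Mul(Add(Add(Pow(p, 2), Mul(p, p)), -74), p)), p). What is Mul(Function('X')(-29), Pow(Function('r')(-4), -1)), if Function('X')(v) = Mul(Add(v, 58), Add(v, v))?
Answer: Rational(-841, 90) ≈ -9.3445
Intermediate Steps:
Function('r')(p) = Add(p, Pow(p, 2), Mul(p, Add(-74, Mul(2, Pow(p, 2))))) (Function('r')(p) = Add(Add(Pow(p, 2), Mul(Add(Add(Pow(p, 2), Pow(p, 2)), -74), p)), p) = Add(Add(Pow(p, 2), Mul(Add(Mul(2, Pow(p, 2)), -74), p)), p) = Add(Add(Pow(p, 2), Mul(Add(-74, Mul(2, Pow(p, 2))), p)), p) = Add(Add(Pow(p, 2), Mul(p, Add(-74, Mul(2, Pow(p, 2))))), p) = Add(p, Pow(p, 2), Mul(p, Add(-74, Mul(2, Pow(p, 2))))))
Function('X')(v) = Mul(2, v, Add(58, v)) (Function('X')(v) = Mul(Add(58, v), Mul(2, v)) = Mul(2, v, Add(58, v)))
Mul(Function('X')(-29), Pow(Function('r')(-4), -1)) = Mul(Mul(2, -29, Add(58, -29)), Pow(Mul(-4, Add(-73, -4, Mul(2, Pow(-4, 2)))), -1)) = Mul(Mul(2, -29, 29), Pow(Mul(-4, Add(-73, -4, Mul(2, 16))), -1)) = Mul(-1682, Pow(Mul(-4, Add(-73, -4, 32)), -1)) = Mul(-1682, Pow(Mul(-4, -45), -1)) = Mul(-1682, Pow(180, -1)) = Mul(-1682, Rational(1, 180)) = Rational(-841, 90)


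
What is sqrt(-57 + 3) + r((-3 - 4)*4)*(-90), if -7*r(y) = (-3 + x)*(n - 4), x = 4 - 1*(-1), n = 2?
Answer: -360/7 + 3*I*sqrt(6) ≈ -51.429 + 7.3485*I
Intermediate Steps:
x = 5 (x = 4 + 1 = 5)
r(y) = 4/7 (r(y) = -(-3 + 5)*(2 - 4)/7 = -2*(-2)/7 = -1/7*(-4) = 4/7)
sqrt(-57 + 3) + r((-3 - 4)*4)*(-90) = sqrt(-57 + 3) + (4/7)*(-90) = sqrt(-54) - 360/7 = 3*I*sqrt(6) - 360/7 = -360/7 + 3*I*sqrt(6)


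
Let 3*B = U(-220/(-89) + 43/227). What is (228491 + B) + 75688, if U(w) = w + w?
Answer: 18436092545/60609 ≈ 3.0418e+5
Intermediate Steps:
U(w) = 2*w
B = 107534/60609 (B = (2*(-220/(-89) + 43/227))/3 = (2*(-220*(-1/89) + 43*(1/227)))/3 = (2*(220/89 + 43/227))/3 = (2*(53767/20203))/3 = (1/3)*(107534/20203) = 107534/60609 ≈ 1.7742)
(228491 + B) + 75688 = (228491 + 107534/60609) + 75688 = 13848718553/60609 + 75688 = 18436092545/60609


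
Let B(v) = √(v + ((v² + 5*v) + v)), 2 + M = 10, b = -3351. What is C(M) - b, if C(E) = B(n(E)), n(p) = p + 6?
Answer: 3351 + 7*√6 ≈ 3368.1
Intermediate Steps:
M = 8 (M = -2 + 10 = 8)
n(p) = 6 + p
B(v) = √(v² + 7*v) (B(v) = √(v + (v² + 6*v)) = √(v² + 7*v))
C(E) = √((6 + E)*(13 + E)) (C(E) = √((6 + E)*(7 + (6 + E))) = √((6 + E)*(13 + E)))
C(M) - b = √((6 + 8)*(13 + 8)) - 1*(-3351) = √(14*21) + 3351 = √294 + 3351 = 7*√6 + 3351 = 3351 + 7*√6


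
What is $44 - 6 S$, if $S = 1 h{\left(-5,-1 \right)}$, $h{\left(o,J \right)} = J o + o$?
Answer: $44$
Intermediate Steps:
$h{\left(o,J \right)} = o + J o$
$S = 0$ ($S = 1 \left(- 5 \left(1 - 1\right)\right) = 1 \left(\left(-5\right) 0\right) = 1 \cdot 0 = 0$)
$44 - 6 S = 44 - 0 = 44 + 0 = 44$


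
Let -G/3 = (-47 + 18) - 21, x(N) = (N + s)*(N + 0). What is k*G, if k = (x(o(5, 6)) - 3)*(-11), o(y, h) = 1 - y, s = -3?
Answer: -41250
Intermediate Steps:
x(N) = N*(-3 + N) (x(N) = (N - 3)*(N + 0) = (-3 + N)*N = N*(-3 + N))
k = -275 (k = ((1 - 1*5)*(-3 + (1 - 1*5)) - 3)*(-11) = ((1 - 5)*(-3 + (1 - 5)) - 3)*(-11) = (-4*(-3 - 4) - 3)*(-11) = (-4*(-7) - 3)*(-11) = (28 - 3)*(-11) = 25*(-11) = -275)
G = 150 (G = -3*((-47 + 18) - 21) = -3*(-29 - 21) = -3*(-50) = 150)
k*G = -275*150 = -41250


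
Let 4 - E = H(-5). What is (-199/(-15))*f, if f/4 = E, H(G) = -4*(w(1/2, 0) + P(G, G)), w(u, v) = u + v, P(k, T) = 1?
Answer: 1592/3 ≈ 530.67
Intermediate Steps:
H(G) = -6 (H(G) = -4*((1/2 + 0) + 1) = -4*(1/2 + 1) = -4*3/2 = -6)
E = 10 (E = 4 - 1*(-6) = 4 + 6 = 10)
f = 40 (f = 4*10 = 40)
(-199/(-15))*f = -199/(-15)*40 = -199*(-1/15)*40 = (199/15)*40 = 1592/3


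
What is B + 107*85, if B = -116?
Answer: 8979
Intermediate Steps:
B + 107*85 = -116 + 107*85 = -116 + 9095 = 8979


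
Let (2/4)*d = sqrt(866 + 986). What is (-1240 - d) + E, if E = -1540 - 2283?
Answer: -5063 - 4*sqrt(463) ≈ -5149.1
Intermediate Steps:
d = 4*sqrt(463) (d = 2*sqrt(866 + 986) = 2*sqrt(1852) = 2*(2*sqrt(463)) = 4*sqrt(463) ≈ 86.070)
E = -3823
(-1240 - d) + E = (-1240 - 4*sqrt(463)) - 3823 = -5063 - 4*sqrt(463)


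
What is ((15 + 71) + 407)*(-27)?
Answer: -13311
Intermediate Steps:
((15 + 71) + 407)*(-27) = (86 + 407)*(-27) = 493*(-27) = -13311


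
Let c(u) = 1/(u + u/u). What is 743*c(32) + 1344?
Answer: 45095/33 ≈ 1366.5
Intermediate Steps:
c(u) = 1/(1 + u) (c(u) = 1/(u + 1) = 1/(1 + u))
743*c(32) + 1344 = 743/(1 + 32) + 1344 = 743/33 + 1344 = 45095/33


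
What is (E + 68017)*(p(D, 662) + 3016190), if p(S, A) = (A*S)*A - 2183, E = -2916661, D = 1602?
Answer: -2008524461056380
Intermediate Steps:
p(S, A) = -2183 + S*A² (p(S, A) = S*A² - 2183 = -2183 + S*A²)
(E + 68017)*(p(D, 662) + 3016190) = (-2916661 + 68017)*((-2183 + 1602*662²) + 3016190) = -2848644*((-2183 + 1602*438244) + 3016190) = -2848644*((-2183 + 702066888) + 3016190) = -2848644*(702064705 + 3016190) = -2848644*705080895 = -2008524461056380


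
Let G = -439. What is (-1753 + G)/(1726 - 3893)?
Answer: 2192/2167 ≈ 1.0115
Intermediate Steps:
(-1753 + G)/(1726 - 3893) = (-1753 - 439)/(1726 - 3893) = -2192/(-2167) = -2192*(-1/2167) = 2192/2167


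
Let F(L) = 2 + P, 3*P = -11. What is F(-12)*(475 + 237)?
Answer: -3560/3 ≈ -1186.7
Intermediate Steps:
P = -11/3 (P = (⅓)*(-11) = -11/3 ≈ -3.6667)
F(L) = -5/3 (F(L) = 2 - 11/3 = -5/3)
F(-12)*(475 + 237) = -5*(475 + 237)/3 = -5/3*712 = -3560/3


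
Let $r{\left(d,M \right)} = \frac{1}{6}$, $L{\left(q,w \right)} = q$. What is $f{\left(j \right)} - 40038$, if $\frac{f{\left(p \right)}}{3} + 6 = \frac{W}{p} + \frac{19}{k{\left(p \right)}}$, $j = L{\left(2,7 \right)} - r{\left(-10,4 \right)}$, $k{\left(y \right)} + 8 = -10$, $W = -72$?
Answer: $- \frac{2651681}{66} \approx -40177.0$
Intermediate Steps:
$k{\left(y \right)} = -18$ ($k{\left(y \right)} = -8 - 10 = -18$)
$r{\left(d,M \right)} = \frac{1}{6}$
$j = \frac{11}{6}$ ($j = 2 - \frac{1}{6} = \frac{11}{6} \approx 1.8333$)
$f{\left(p \right)} = - \frac{127}{6} - \frac{216}{p}$ ($f{\left(p \right)} = -18 + 3 \left(- \frac{72}{p} + \frac{19}{-18}\right) = -18 + 3 \left(- \frac{72}{p} + 19 \left(- \frac{1}{18}\right)\right) = -18 + 3 \left(- \frac{72}{p} - \frac{19}{18}\right) = -18 + 3 \left(- \frac{19}{18} - \frac{72}{p}\right) = -18 - \left(\frac{19}{6} + \frac{216}{p}\right) = - \frac{127}{6} - \frac{216}{p}$)
$f{\left(j \right)} - 40038 = \left(- \frac{127}{6} - \frac{216}{\frac{11}{6}}\right) - 40038 = \left(- \frac{127}{6} - \frac{1296}{11}\right) - 40038 = - \frac{9173}{66} - 40038 = - \frac{2651681}{66}$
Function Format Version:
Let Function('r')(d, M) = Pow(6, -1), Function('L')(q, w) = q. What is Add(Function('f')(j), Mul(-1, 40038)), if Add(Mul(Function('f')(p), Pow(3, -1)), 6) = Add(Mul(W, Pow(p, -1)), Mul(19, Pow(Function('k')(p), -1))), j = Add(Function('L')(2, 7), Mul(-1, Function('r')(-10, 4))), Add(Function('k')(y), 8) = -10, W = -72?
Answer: Rational(-2651681, 66) ≈ -40177.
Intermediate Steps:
Function('k')(y) = -18 (Function('k')(y) = Add(-8, -10) = -18)
Function('r')(d, M) = Rational(1, 6)
j = Rational(11, 6) (j = Add(2, Mul(-1, Rational(1, 6))) = Add(2, Rational(-1, 6)) = Rational(11, 6) ≈ 1.8333)
Function('f')(p) = Add(Rational(-127, 6), Mul(-216, Pow(p, -1))) (Function('f')(p) = Add(-18, Mul(3, Add(Mul(-72, Pow(p, -1)), Mul(19, Pow(-18, -1))))) = Add(-18, Mul(3, Add(Mul(-72, Pow(p, -1)), Mul(19, Rational(-1, 18))))) = Add(-18, Mul(3, Add(Mul(-72, Pow(p, -1)), Rational(-19, 18)))) = Add(-18, Mul(3, Add(Rational(-19, 18), Mul(-72, Pow(p, -1))))) = Add(-18, Add(Rational(-19, 6), Mul(-216, Pow(p, -1)))) = Add(Rational(-127, 6), Mul(-216, Pow(p, -1))))
Add(Function('f')(j), Mul(-1, 40038)) = Add(Add(Rational(-127, 6), Mul(-216, Pow(Rational(11, 6), -1))), Mul(-1, 40038)) = Add(Add(Rational(-127, 6), Mul(-216, Rational(6, 11))), -40038) = Add(Add(Rational(-127, 6), Rational(-1296, 11)), -40038) = Add(Rational(-9173, 66), -40038) = Rational(-2651681, 66)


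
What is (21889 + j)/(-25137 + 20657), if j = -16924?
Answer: -993/896 ≈ -1.1083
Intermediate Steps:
(21889 + j)/(-25137 + 20657) = (21889 - 16924)/(-25137 + 20657) = 4965/(-4480) = 4965*(-1/4480) = -993/896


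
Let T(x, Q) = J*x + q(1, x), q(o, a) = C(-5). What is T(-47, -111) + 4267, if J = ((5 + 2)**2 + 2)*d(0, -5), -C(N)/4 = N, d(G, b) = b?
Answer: 16272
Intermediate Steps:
C(N) = -4*N
q(o, a) = 20 (q(o, a) = -4*(-5) = 20)
J = -255 (J = ((5 + 2)**2 + 2)*(-5) = (7**2 + 2)*(-5) = (49 + 2)*(-5) = 51*(-5) = -255)
T(x, Q) = 20 - 255*x (T(x, Q) = -255*x + 20 = 20 - 255*x)
T(-47, -111) + 4267 = (20 - 255*(-47)) + 4267 = (20 + 11985) + 4267 = 12005 + 4267 = 16272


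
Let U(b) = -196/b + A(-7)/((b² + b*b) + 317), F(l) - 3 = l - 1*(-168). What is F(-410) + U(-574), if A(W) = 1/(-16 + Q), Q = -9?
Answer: -161273679166/675750725 ≈ -238.66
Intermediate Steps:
F(l) = 171 + l (F(l) = 3 + (l - 1*(-168)) = 3 + (l + 168) = 3 + (168 + l) = 171 + l)
A(W) = -1/25 (A(W) = 1/(-16 - 9) = 1/(-25) = -1/25)
U(b) = -196/b - 1/(25*(317 + 2*b²)) (U(b) = -196/b - 1/(25*((b² + b*b) + 317)) = -196/b - 1/(25*((b² + b²) + 317)) = -196/b - 1/(25*(2*b² + 317)) = -196/b - 1/(25*(317 + 2*b²)))
F(-410) + U(-574) = (171 - 410) + (-1553300 - 1*(-574) - 9800*(-574)²)/(50*(-574)³ + 7925*(-574)) = -239 + (-1553300 + 574 - 9800*329476)/(50*(-189119224) - 4548950) = -239 + (-1553300 + 574 - 3228864800)/(-9455961200 - 4548950) = -239 - 3230417526/(-9460510150) = -239 - 1/9460510150*(-3230417526) = -239 + 230744109/675750725 = -161273679166/675750725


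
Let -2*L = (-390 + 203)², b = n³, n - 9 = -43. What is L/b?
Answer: 121/272 ≈ 0.44485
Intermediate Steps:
n = -34 (n = 9 - 43 = -34)
b = -39304 (b = (-34)³ = -39304)
L = -34969/2 (L = -(-390 + 203)²/2 = -½*(-187)² = -½*34969 = -34969/2 ≈ -17485.)
L/b = -34969/2/(-39304) = -34969/2*(-1/39304) = 121/272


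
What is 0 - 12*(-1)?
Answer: 12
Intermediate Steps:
0 - 12*(-1) = 0 + 12 = 12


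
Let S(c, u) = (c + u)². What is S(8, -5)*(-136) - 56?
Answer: -1280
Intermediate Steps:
S(8, -5)*(-136) - 56 = (8 - 5)²*(-136) - 56 = 3²*(-136) - 56 = 9*(-136) - 56 = -1224 - 56 = -1280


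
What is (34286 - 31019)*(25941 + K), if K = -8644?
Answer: 56509299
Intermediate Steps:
(34286 - 31019)*(25941 + K) = (34286 - 31019)*(25941 - 8644) = 3267*17297 = 56509299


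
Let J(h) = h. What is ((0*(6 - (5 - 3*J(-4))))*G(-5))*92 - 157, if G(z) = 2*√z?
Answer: -157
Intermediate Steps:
((0*(6 - (5 - 3*J(-4))))*G(-5))*92 - 157 = ((0*(6 - (5 - 3*(-4))))*(2*√(-5)))*92 - 157 = ((0*(6 - (5 + 12)))*(2*(I*√5)))*92 - 157 = ((0*(6 - 1*17))*(2*I*√5))*92 - 157 = ((0*(6 - 17))*(2*I*√5))*92 - 157 = ((0*(-11))*(2*I*√5))*92 - 157 = (0*(2*I*√5))*92 - 157 = 0*92 - 157 = 0 - 157 = -157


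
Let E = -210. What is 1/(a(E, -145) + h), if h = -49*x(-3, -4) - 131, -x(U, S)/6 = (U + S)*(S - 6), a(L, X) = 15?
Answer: 1/20464 ≈ 4.8866e-5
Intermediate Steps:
x(U, S) = -6*(-6 + S)*(S + U) (x(U, S) = -6*(U + S)*(S - 6) = -6*(S + U)*(-6 + S) = -6*(-6 + S)*(S + U))
h = 20449 (h = -49*(-6*(-4)² + 36*(-4) + 36*(-3) - 6*(-4)*(-3)) - 131 = -49*(-6*16 - 144 - 108 - 72) - 131 = -49*(-96 - 144 - 108 - 72) - 131 = -49*(-420) - 131 = 20580 - 131 = 20449)
1/(a(E, -145) + h) = 1/(15 + 20449) = 1/20464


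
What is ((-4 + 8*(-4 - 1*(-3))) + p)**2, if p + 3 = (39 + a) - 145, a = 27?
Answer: 8836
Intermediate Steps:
p = -82 (p = -3 + ((39 + 27) - 145) = -3 + (66 - 145) = -3 - 79 = -82)
((-4 + 8*(-4 - 1*(-3))) + p)**2 = ((-4 + 8*(-4 - 1*(-3))) - 82)**2 = ((-4 + 8*(-4 + 3)) - 82)**2 = ((-4 + 8*(-1)) - 82)**2 = ((-4 - 8) - 82)**2 = (-12 - 82)**2 = (-94)**2 = 8836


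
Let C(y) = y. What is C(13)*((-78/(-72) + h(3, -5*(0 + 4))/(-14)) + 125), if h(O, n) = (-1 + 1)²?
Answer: 19669/12 ≈ 1639.1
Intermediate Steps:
h(O, n) = 0 (h(O, n) = 0² = 0)
C(13)*((-78/(-72) + h(3, -5*(0 + 4))/(-14)) + 125) = 13*((-78/(-72) + 0/(-14)) + 125) = 13*((-78*(-1/72) + 0*(-1/14)) + 125) = 13*((13/12 + 0) + 125) = 13*(13/12 + 125) = 13*(1513/12) = 19669/12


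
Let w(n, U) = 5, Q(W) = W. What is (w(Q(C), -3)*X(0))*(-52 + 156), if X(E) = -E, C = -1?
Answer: 0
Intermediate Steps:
(w(Q(C), -3)*X(0))*(-52 + 156) = (5*(-1*0))*(-52 + 156) = (5*0)*104 = 0*104 = 0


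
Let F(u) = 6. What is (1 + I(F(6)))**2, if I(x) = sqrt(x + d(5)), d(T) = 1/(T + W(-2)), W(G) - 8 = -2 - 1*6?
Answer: (5 + sqrt(155))**2/25 ≈ 12.180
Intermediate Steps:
W(G) = 0 (W(G) = 8 + (-2 - 1*6) = 8 + (-2 - 6) = 8 - 8 = 0)
d(T) = 1/T (d(T) = 1/(T + 0) = 1/T)
I(x) = sqrt(1/5 + x) (I(x) = sqrt(x + 1/5) = sqrt(1/5 + x))
(1 + I(F(6)))**2 = (1 + sqrt(5 + 25*6)/5)**2 = (1 + sqrt(5 + 150)/5)**2 = (1 + sqrt(155)/5)**2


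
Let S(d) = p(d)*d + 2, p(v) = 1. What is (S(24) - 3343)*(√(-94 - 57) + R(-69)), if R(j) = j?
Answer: 228873 - 3317*I*√151 ≈ 2.2887e+5 - 40760.0*I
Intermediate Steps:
S(d) = 2 + d (S(d) = 1*d + 2 = d + 2 = 2 + d)
(S(24) - 3343)*(√(-94 - 57) + R(-69)) = ((2 + 24) - 3343)*(√(-94 - 57) - 69) = (26 - 3343)*(√(-151) - 69) = -3317*(I*√151 - 69) = -3317*(-69 + I*√151) = 228873 - 3317*I*√151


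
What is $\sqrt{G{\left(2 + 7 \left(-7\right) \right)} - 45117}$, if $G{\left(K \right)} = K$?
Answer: $2 i \sqrt{11291} \approx 212.52 i$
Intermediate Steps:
$\sqrt{G{\left(2 + 7 \left(-7\right) \right)} - 45117} = \sqrt{\left(2 + 7 \left(-7\right)\right) - 45117} = \sqrt{\left(2 - 49\right) - 45117} = \sqrt{-47 - 45117} = \sqrt{-45164} = 2 i \sqrt{11291}$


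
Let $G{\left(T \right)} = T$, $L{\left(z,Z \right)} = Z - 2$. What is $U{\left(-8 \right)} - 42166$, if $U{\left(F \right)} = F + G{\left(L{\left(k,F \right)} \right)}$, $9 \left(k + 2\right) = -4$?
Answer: $-42184$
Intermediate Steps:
$k = - \frac{22}{9}$ ($k = -2 + \frac{1}{9} \left(-4\right) = -2 - \frac{4}{9} = - \frac{22}{9} \approx -2.4444$)
$L{\left(z,Z \right)} = -2 + Z$
$U{\left(F \right)} = -2 + 2 F$ ($U{\left(F \right)} = F + \left(-2 + F\right) = -2 + 2 F$)
$U{\left(-8 \right)} - 42166 = \left(-2 + 2 \left(-8\right)\right) - 42166 = \left(-2 - 16\right) - 42166 = -18 - 42166 = -42184$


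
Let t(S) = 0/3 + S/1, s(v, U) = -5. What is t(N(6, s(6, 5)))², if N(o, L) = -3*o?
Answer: 324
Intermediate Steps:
t(S) = S (t(S) = 0*(⅓) + S*1 = 0 + S = S)
t(N(6, s(6, 5)))² = (-3*6)² = (-18)² = 324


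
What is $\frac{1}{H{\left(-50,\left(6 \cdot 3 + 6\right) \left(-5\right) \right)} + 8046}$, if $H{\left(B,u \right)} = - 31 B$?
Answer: $\frac{1}{9596} \approx 0.00010421$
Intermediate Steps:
$\frac{1}{H{\left(-50,\left(6 \cdot 3 + 6\right) \left(-5\right) \right)} + 8046} = \frac{1}{\left(-31\right) \left(-50\right) + 8046} = \frac{1}{1550 + 8046} = \frac{1}{9596}$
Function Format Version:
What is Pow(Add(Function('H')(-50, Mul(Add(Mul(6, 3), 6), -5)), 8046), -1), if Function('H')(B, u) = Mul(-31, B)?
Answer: Rational(1, 9596) ≈ 0.00010421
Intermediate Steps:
Pow(Add(Function('H')(-50, Mul(Add(Mul(6, 3), 6), -5)), 8046), -1) = Pow(Add(Mul(-31, -50), 8046), -1) = Pow(Add(1550, 8046), -1) = Pow(9596, -1) = Rational(1, 9596)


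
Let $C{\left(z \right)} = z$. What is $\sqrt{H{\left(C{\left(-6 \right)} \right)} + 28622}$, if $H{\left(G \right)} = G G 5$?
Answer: $\sqrt{28802} \approx 169.71$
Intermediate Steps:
$H{\left(G \right)} = 5 G^{2}$ ($H{\left(G \right)} = G^{2} \cdot 5 = 5 G^{2}$)
$\sqrt{H{\left(C{\left(-6 \right)} \right)} + 28622} = \sqrt{5 \left(-6\right)^{2} + 28622} = \sqrt{5 \cdot 36 + 28622} = \sqrt{180 + 28622} = \sqrt{28802}$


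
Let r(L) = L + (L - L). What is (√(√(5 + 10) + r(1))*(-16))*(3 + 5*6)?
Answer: -528*√(1 + √15) ≈ -1165.6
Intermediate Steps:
r(L) = L (r(L) = L + 0 = L)
(√(√(5 + 10) + r(1))*(-16))*(3 + 5*6) = (√(√(5 + 10) + 1)*(-16))*(3 + 5*6) = (√(√15 + 1)*(-16))*(3 + 30) = (√(1 + √15)*(-16))*33 = -16*√(1 + √15)*33 = -528*√(1 + √15)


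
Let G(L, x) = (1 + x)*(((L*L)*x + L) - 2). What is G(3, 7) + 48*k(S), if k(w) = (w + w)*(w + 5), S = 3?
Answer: 2816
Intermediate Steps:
G(L, x) = (1 + x)*(-2 + L + x*L²) (G(L, x) = (1 + x)*((L²*x + L) - 2) = (1 + x)*((x*L² + L) - 2) = (1 + x)*((L + x*L²) - 2) = (1 + x)*(-2 + L + x*L²))
k(w) = 2*w*(5 + w) (k(w) = (2*w)*(5 + w) = 2*w*(5 + w))
G(3, 7) + 48*k(S) = (-2 + 3 - 2*7 + 3*7 + 7*3² + 3²*7²) + 48*(2*3*(5 + 3)) = (-2 + 3 - 14 + 21 + 7*9 + 9*49) + 48*(2*3*8) = (-2 + 3 - 14 + 21 + 63 + 441) + 48*48 = 512 + 2304 = 2816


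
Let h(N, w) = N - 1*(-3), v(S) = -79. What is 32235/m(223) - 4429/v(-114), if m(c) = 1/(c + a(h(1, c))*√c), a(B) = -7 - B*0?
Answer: 567888424/79 - 225645*√223 ≈ 3.8189e+6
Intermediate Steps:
h(N, w) = 3 + N (h(N, w) = N + 3 = 3 + N)
a(B) = -7 (a(B) = -7 - 1*0 = -7 + 0 = -7)
m(c) = 1/(c - 7*√c)
32235/m(223) - 4429/v(-114) = 32235/(1/(223 - 7*√223)) - 4429/(-79) = 32235*(223 - 7*√223) - 4429*(-1/79) = (7188405 - 225645*√223) + 4429/79 = 567888424/79 - 225645*√223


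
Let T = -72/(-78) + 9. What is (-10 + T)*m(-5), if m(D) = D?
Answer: 5/13 ≈ 0.38462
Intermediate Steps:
T = 129/13 (T = -72*(-1/78) + 9 = 12/13 + 9 = 129/13 ≈ 9.9231)
(-10 + T)*m(-5) = (-10 + 129/13)*(-5) = -1/13*(-5) = 5/13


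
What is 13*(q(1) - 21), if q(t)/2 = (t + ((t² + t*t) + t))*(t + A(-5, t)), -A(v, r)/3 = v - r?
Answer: 1703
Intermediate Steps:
A(v, r) = -3*v + 3*r (A(v, r) = -3*(v - r) = -3*v + 3*r)
q(t) = 2*(15 + 4*t)*(2*t + 2*t²) (q(t) = 2*((t + ((t² + t*t) + t))*(t + (-3*(-5) + 3*t))) = 2*((t + ((t² + t²) + t))*(t + (15 + 3*t))) = 2*((t + (2*t² + t))*(15 + 4*t)) = 2*((t + (t + 2*t²))*(15 + 4*t)) = 2*((2*t + 2*t²)*(15 + 4*t)) = 2*((15 + 4*t)*(2*t + 2*t²)) = 2*(15 + 4*t)*(2*t + 2*t²))
13*(q(1) - 21) = 13*(4*1*(15 + 4*1² + 19*1) - 21) = 13*(4*1*(15 + 4*1 + 19) - 21) = 13*(4*1*(15 + 4 + 19) - 21) = 13*(4*1*38 - 21) = 13*(152 - 21) = 13*131 = 1703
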